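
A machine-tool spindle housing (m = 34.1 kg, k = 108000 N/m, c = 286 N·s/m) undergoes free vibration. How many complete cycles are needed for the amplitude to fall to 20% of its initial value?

4 cycles

ζ = c/(2√(km)) = 286/(2√(108000 × 34.1)) = 286/3838 = 0.07452.
Logarithmic decrement δ = 2πζ/√(1 − ζ²) = 2π × 0.07452/√(1 − 0.00555) = 0.4695.
x_n/x₀ = e^(−nδ) ≤ 0.2; take ln: n ≥ ln(1/0.2)/δ = 1.609/0.4695 = 3.428.
So 4 complete cycles are required.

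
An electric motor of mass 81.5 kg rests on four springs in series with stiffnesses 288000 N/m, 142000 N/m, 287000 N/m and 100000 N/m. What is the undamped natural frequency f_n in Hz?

Series springs: 1/k_eq = 1/288000 + 1/142000 + 1/287000 + 1/100000 = 2.400×10^-5, so k_eq = 41670 N/m.
ω_n = √(k_eq/m) = √(41670/81.5) = √511.3 = 22.61 rad/s.
f_n = ω_n/(2π) = 22.61/6.283 = 3.599 Hz.

3.60 Hz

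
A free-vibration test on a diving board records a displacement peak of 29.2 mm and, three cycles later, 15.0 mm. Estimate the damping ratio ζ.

0.0353

Logarithmic decrement δ = (1/n)·ln(x₀/x_n) = (1/3)·ln(29.2/15.0) = (1/3)·ln(1.947) = 0.2220.
ζ = δ/√(4π² + δ²) = 0.2220/√(39.48 + 0.0493) = 0.2220/6.287 = 0.03532.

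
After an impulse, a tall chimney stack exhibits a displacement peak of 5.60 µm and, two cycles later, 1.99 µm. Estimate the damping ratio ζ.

Logarithmic decrement δ = (1/n)·ln(x₀/x_n) = (1/2)·ln(5.60/1.99) = (1/2)·ln(2.814) = 0.5173.
ζ = δ/√(4π² + δ²) = 0.5173/√(39.48 + 0.268) = 0.5173/6.304 = 0.08206.

0.0821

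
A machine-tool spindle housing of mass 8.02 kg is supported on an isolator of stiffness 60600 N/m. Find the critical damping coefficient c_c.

c_c = 2√(k·m) = 2√(60600 × 8.02) = 2 × 697.1 = 1394 N·s/m.

1390 N·s/m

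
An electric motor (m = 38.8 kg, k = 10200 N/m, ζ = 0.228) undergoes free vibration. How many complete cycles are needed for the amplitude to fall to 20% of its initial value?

Logarithmic decrement δ = 2πζ/√(1 − ζ²) = 2π × 0.2280/√(1 − 0.0520) = 1.471.
x_n/x₀ = e^(−nδ) ≤ 0.2; take ln: n ≥ ln(1/0.2)/δ = 1.609/1.471 = 1.094.
So 2 complete cycles are required.

2 cycles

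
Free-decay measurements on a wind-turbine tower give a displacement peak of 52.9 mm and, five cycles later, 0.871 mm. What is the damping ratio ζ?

Logarithmic decrement δ = (1/n)·ln(x₀/x_n) = (1/5)·ln(52.9/0.871) = (1/5)·ln(60.73) = 0.8213.
ζ = δ/√(4π² + δ²) = 0.8213/√(39.48 + 0.675) = 0.8213/6.337 = 0.1296.

0.130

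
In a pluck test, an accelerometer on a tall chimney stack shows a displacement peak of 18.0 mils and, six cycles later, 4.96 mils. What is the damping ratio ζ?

0.0342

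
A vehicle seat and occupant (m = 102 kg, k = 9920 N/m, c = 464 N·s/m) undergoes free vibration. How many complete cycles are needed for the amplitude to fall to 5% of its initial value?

3 cycles

ζ = c/(2√(km)) = 464/(2√(9920 × 102)) = 464/2012 = 0.2306.
Logarithmic decrement δ = 2πζ/√(1 − ζ²) = 2π × 0.2306/√(1 − 0.0532) = 1.489.
x_n/x₀ = e^(−nδ) ≤ 0.05; take ln: n ≥ ln(1/0.05)/δ = 2.996/1.489 = 2.012.
So 3 complete cycles are required.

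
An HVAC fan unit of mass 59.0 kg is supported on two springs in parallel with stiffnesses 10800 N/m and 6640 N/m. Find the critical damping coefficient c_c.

2030 N·s/m

Parallel springs add: k_eq = 10800 + 6640 = 17440 N/m.
c_c = 2√(k_eq·m) = 2√(17440 × 59.0) = 2 × 1014 = 2029 N·s/m.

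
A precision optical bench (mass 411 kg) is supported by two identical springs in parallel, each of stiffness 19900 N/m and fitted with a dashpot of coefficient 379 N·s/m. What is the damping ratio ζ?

0.0469

Parallel springs add: k_eq = 2 × 19900 = 39800 N/m.
ω_n = √(k_eq/m) = √(39800/411) = 9.841 rad/s.
Critical damping c_c = 2√(k_eq·m) = 2√(39800 × 411) = 8089 N·s/m, so ζ = c/c_c = 379/8089 = 0.04685.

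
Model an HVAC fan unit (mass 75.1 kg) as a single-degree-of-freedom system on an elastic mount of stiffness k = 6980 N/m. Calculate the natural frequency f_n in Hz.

ω_n = √(k/m) = √(6980/75.1) = √92.94 = 9.641 rad/s.
f_n = ω_n/(2π) = 9.641/6.283 = 1.534 Hz.

1.53 Hz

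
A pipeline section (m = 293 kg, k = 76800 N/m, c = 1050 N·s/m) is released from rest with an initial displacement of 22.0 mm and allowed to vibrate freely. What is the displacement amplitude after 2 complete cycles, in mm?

5.43 mm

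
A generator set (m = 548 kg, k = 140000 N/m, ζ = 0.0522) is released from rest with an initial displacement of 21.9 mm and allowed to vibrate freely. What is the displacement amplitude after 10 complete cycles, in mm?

Logarithmic decrement δ = 2πζ/√(1 − ζ²) = 2π × 0.05220/√(1 − 0.00272) = 0.3284.
After n cycles, x_n/x₀ = e^(−nδ), so x_10 = 21.9 × e^(−10 × 0.3284) = 21.9 × 0.03747 = 0.8205 mm.

0.821 mm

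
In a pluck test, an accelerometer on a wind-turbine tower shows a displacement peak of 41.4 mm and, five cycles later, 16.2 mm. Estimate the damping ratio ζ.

0.0299

Logarithmic decrement δ = (1/n)·ln(x₀/x_n) = (1/5)·ln(41.4/16.2) = (1/5)·ln(2.556) = 0.1877.
ζ = δ/√(4π² + δ²) = 0.1877/√(39.48 + 0.0352) = 0.1877/6.286 = 0.02985.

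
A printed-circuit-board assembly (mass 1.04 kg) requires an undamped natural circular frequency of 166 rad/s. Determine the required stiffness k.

28700 N/m

k = m·ω_n² = 1.04 × 166.0² = 1.04 × 27560 = 28660 N/m.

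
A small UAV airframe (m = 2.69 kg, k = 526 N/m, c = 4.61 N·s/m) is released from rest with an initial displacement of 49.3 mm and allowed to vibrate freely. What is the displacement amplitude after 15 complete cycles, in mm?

0.151 mm

ζ = c/(2√(km)) = 4.61/(2√(526 × 2.69)) = 4.61/75.23 = 0.06128.
Logarithmic decrement δ = 2πζ/√(1 − ζ²) = 2π × 0.06128/√(1 − 0.00375) = 0.3857.
After n cycles, x_n/x₀ = e^(−nδ), so x_15 = 49.3 × e^(−15 × 0.3857) = 49.3 × 0.003070 = 0.1513 mm.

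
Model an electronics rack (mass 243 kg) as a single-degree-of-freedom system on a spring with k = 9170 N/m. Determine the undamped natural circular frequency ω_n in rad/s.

6.14 rad/s

ω_n = √(k/m) = √(9170/243) = √37.74 = 6.143 rad/s.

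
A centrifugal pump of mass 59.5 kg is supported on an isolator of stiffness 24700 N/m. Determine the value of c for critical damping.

c_c = 2√(k·m) = 2√(24700 × 59.5) = 2 × 1212 = 2425 N·s/m.

2420 N·s/m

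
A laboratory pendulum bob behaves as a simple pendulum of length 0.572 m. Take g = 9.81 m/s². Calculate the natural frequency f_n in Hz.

For a simple pendulum ω_n = √(g/L) = √(9.81/0.572) = √17.15 = 4.141 rad/s.
f_n = ω_n/(2π) = 4.141/6.283 = 0.6591 Hz.

0.659 Hz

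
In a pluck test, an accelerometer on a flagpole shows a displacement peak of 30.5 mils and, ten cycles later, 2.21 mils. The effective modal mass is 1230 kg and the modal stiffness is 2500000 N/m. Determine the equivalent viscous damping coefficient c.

Logarithmic decrement δ = (1/n)·ln(x₀/x_n) = (1/10)·ln(30.5/2.21) = (1/10)·ln(13.80) = 0.2625.
ζ = δ/√(4π² + δ²) = 0.2625/√(39.48 + 0.0689) = 0.2625/6.289 = 0.04174.
c = ζ · 2√(km) = 0.04174 × 2√(2500000 × 1230) = 0.04174 × 110900 = 4629 N·s/m.

4630 N·s/m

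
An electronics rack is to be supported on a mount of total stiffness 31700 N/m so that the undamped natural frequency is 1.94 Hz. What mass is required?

213 kg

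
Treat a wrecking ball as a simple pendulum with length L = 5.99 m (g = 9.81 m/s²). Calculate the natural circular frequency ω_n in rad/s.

1.28 rad/s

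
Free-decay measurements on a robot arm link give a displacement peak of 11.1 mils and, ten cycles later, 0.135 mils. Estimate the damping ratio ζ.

0.0700

Logarithmic decrement δ = (1/n)·ln(x₀/x_n) = (1/10)·ln(11.1/0.135) = (1/10)·ln(82.22) = 0.4409.
ζ = δ/√(4π² + δ²) = 0.4409/√(39.48 + 0.194) = 0.4409/6.299 = 0.07001.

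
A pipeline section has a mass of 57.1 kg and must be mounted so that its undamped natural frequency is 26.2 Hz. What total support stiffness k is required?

ω_n = 2πf_n = 2π × 26.2 = 164.6 rad/s.
k = m·ω_n² = 57.1 × 164.6² = 57.1 × 27100 = 1547000 N/m.

1550000 N/m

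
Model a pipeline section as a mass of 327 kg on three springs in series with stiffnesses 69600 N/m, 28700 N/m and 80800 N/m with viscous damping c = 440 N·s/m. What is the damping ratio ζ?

0.0955

Series springs: 1/k_eq = 1/69600 + 1/28700 + 1/80800 = 6.159×10^-5, so k_eq = 16240 N/m.
ω_n = √(k_eq/m) = √(16240/327) = 7.047 rad/s.
Critical damping c_c = 2√(k_eq·m) = 2√(16240 × 327) = 4608 N·s/m, so ζ = c/c_c = 440/4608 = 0.09548.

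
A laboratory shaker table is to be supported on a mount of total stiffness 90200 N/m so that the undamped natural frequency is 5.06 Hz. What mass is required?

ω_n = 2πf_n = 2π × 5.06 = 31.79 rad/s.
m = k/ω_n² = 90200/31.79² = 90200/1011 = 89.24 kg.

89.2 kg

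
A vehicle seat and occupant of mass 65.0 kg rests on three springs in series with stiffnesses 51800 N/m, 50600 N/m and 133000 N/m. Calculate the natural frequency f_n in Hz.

Series springs: 1/k_eq = 1/51800 + 1/50600 + 1/133000 = 4.659×10^-5, so k_eq = 21470 N/m.
ω_n = √(k_eq/m) = √(21470/65.0) = √330.2 = 18.17 rad/s.
f_n = ω_n/(2π) = 18.17/6.283 = 2.892 Hz.

2.89 Hz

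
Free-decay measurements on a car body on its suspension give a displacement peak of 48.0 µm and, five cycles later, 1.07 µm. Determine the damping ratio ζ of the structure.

Logarithmic decrement δ = (1/n)·ln(x₀/x_n) = (1/5)·ln(48.0/1.07) = (1/5)·ln(44.86) = 0.7607.
ζ = δ/√(4π² + δ²) = 0.7607/√(39.48 + 0.579) = 0.7607/6.329 = 0.1202.

0.120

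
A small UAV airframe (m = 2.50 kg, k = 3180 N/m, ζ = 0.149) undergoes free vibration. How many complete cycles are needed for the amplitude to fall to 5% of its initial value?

4 cycles

Logarithmic decrement δ = 2πζ/√(1 − ζ²) = 2π × 0.1490/√(1 − 0.0222) = 0.9468.
x_n/x₀ = e^(−nδ) ≤ 0.05; take ln: n ≥ ln(1/0.05)/δ = 2.996/0.9468 = 3.164.
So 4 complete cycles are required.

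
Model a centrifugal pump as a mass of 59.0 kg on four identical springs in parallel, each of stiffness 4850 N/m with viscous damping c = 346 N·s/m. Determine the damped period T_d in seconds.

0.351 s

Parallel springs add: k_eq = 4 × 4850 = 19400 N/m.
ω_n = √(k_eq/m) = √(19400/59.0) = 18.13 rad/s.
Critical damping c_c = 2√(k_eq·m) = 2√(19400 × 59.0) = 2140 N·s/m, so ζ = c/c_c = 346/2140 = 0.1617.
ω_d = ω_n√(1 − ζ²) = 18.13 × √(1 − 0.0261) = 17.89 rad/s.
T_d = 2π/ω_d = 0.3511 s.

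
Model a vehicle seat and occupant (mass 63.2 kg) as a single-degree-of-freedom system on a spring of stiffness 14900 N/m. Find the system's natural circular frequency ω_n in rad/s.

15.4 rad/s

ω_n = √(k/m) = √(14900/63.2) = √235.8 = 15.35 rad/s.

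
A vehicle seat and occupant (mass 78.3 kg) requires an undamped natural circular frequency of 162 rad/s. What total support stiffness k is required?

k = m·ω_n² = 78.3 × 162.0² = 78.3 × 26240 = 2055000 N/m.

2050000 N/m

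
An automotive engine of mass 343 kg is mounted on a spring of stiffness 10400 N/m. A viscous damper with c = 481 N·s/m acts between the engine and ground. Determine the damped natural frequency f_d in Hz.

0.869 Hz

ω_n = √(k/m) = √(10400/343) = 5.506 rad/s.
Critical damping c_c = 2√(k·m) = 2√(10400 × 343) = 3777 N·s/m, so ζ = c/c_c = 481/3777 = 0.1273.
ω_d = ω_n√(1 − ζ²) = 5.506 × √(1 − 0.0162) = 5.462 rad/s.
f_d = ω_d/(2π) = 0.8692 Hz.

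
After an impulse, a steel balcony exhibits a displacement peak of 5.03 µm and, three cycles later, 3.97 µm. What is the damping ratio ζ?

0.0126

Logarithmic decrement δ = (1/n)·ln(x₀/x_n) = (1/3)·ln(5.03/3.97) = (1/3)·ln(1.267) = 0.07888.
ζ = δ/√(4π² + δ²) = 0.07888/√(39.48 + 0.00622) = 0.07888/6.284 = 0.01255.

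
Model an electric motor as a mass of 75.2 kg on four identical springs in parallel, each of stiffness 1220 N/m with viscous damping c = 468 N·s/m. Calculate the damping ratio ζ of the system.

0.386

Parallel springs add: k_eq = 4 × 1220 = 4880 N/m.
ω_n = √(k_eq/m) = √(4880/75.2) = 8.056 rad/s.
Critical damping c_c = 2√(k_eq·m) = 2√(4880 × 75.2) = 1212 N·s/m, so ζ = c/c_c = 468/1212 = 0.3863.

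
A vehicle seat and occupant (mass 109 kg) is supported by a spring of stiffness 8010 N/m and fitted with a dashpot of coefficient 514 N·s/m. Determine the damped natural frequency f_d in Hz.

1.31 Hz

ω_n = √(k/m) = √(8010/109) = 8.572 rad/s.
Critical damping c_c = 2√(k·m) = 2√(8010 × 109) = 1869 N·s/m, so ζ = c/c_c = 514/1869 = 0.2750.
ω_d = ω_n√(1 − ζ²) = 8.572 × √(1 − 0.0756) = 8.242 rad/s.
f_d = ω_d/(2π) = 1.312 Hz.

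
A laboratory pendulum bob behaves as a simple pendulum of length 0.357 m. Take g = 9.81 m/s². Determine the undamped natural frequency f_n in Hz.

For a simple pendulum ω_n = √(g/L) = √(9.81/0.357) = √27.48 = 5.242 rad/s.
f_n = ω_n/(2π) = 5.242/6.283 = 0.8343 Hz.

0.834 Hz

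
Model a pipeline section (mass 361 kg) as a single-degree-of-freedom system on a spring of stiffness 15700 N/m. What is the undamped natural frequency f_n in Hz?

1.05 Hz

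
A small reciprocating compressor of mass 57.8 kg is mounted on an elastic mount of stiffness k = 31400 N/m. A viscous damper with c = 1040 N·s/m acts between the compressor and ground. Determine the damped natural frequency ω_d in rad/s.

21.5 rad/s

ω_n = √(k/m) = √(31400/57.8) = 23.31 rad/s.
Critical damping c_c = 2√(k·m) = 2√(31400 × 57.8) = 2694 N·s/m, so ζ = c/c_c = 1040/2694 = 0.3860.
ω_d = ω_n√(1 − ζ²) = 23.31 × √(1 − 0.149) = 21.50 rad/s.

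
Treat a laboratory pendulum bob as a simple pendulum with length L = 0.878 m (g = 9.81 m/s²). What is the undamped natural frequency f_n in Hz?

For a simple pendulum ω_n = √(g/L) = √(9.81/0.878) = √11.17 = 3.343 rad/s.
f_n = ω_n/(2π) = 3.343/6.283 = 0.5320 Hz.

0.532 Hz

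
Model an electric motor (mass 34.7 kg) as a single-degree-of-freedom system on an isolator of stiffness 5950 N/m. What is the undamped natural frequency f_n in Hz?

2.08 Hz

ω_n = √(k/m) = √(5950/34.7) = √171.5 = 13.09 rad/s.
f_n = ω_n/(2π) = 13.09/6.283 = 2.084 Hz.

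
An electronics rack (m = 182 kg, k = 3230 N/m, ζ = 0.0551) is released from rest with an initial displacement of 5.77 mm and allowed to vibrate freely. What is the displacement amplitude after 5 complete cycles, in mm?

1.02 mm

Logarithmic decrement δ = 2πζ/√(1 − ζ²) = 2π × 0.05510/√(1 − 0.00304) = 0.3467.
After n cycles, x_n/x₀ = e^(−nδ), so x_5 = 5.77 × e^(−5 × 0.3467) = 5.77 × 0.1766 = 1.019 mm.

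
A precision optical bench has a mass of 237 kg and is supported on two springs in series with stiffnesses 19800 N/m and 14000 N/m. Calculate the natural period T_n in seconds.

Series springs: 1/k_eq = 1/19800 + 1/14000 = 0.0001219, so k_eq = 8201 N/m.
ω_n = √(k_eq/m) = √(8201/237) = √34.60 = 5.883 rad/s.
T_n = 2π/ω_n = 6.283/5.883 = 1.068 s.

1.07 s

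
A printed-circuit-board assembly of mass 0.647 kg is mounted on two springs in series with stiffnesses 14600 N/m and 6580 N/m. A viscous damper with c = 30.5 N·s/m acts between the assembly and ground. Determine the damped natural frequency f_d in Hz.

Series springs: 1/k_eq = 1/14600 + 1/6580 = 0.0002205, so k_eq = 4536 N/m.
ω_n = √(k_eq/m) = √(4536/0.647) = 83.73 rad/s.
Critical damping c_c = 2√(k_eq·m) = 2√(4536 × 0.647) = 108.3 N·s/m, so ζ = c/c_c = 30.5/108.3 = 0.2815.
ω_d = ω_n√(1 − ζ²) = 83.73 × √(1 − 0.0792) = 80.34 rad/s.
f_d = ω_d/(2π) = 12.79 Hz.

12.8 Hz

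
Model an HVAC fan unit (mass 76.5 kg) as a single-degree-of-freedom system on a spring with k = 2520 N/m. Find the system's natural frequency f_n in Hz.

0.913 Hz

ω_n = √(k/m) = √(2520/76.5) = √32.94 = 5.739 rad/s.
f_n = ω_n/(2π) = 5.739/6.283 = 0.9135 Hz.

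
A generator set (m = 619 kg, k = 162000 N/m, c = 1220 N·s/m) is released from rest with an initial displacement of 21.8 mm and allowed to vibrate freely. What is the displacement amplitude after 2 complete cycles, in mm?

10.1 mm

ζ = c/(2√(km)) = 1220/(2√(162000 × 619)) = 1220/20030 = 0.06092.
Logarithmic decrement δ = 2πζ/√(1 − ζ²) = 2π × 0.06092/√(1 − 0.00371) = 0.3835.
After n cycles, x_n/x₀ = e^(−nδ), so x_2 = 21.8 × e^(−2 × 0.3835) = 21.8 × 0.4644 = 10.12 mm.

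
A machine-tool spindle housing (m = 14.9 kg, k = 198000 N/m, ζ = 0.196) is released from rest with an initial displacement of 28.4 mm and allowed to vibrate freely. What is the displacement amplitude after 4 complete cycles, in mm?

Logarithmic decrement δ = 2πζ/√(1 − ζ²) = 2π × 0.1960/√(1 − 0.0384) = 1.256.
After n cycles, x_n/x₀ = e^(−nδ), so x_4 = 28.4 × e^(−4 × 1.256) = 28.4 × 0.006582 = 0.1869 mm.

0.187 mm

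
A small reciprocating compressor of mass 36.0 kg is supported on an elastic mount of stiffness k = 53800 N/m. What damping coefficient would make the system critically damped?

c_c = 2√(k·m) = 2√(53800 × 36.0) = 2 × 1392 = 2783 N·s/m.

2780 N·s/m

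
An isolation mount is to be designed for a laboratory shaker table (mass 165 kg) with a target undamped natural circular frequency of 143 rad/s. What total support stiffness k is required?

3370000 N/m

k = m·ω_n² = 165 × 143.0² = 165 × 20450 = 3374000 N/m.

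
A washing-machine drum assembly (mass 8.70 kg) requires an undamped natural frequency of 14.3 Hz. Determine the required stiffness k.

70200 N/m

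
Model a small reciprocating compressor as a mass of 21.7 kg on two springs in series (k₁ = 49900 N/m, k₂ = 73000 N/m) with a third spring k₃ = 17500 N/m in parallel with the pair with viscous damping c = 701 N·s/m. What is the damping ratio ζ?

0.347

Series pair: k_s = k₁k₂/(k₁+k₂) = (49900)(73000)/(49900 + 73000) = 29640 N/m. In parallel with k₃: k_eq = 29640 + 17500 = 47140 N/m.
ω_n = √(k_eq/m) = √(47140/21.7) = 46.61 rad/s.
Critical damping c_c = 2√(k_eq·m) = 2√(47140 × 21.7) = 2023 N·s/m, so ζ = c/c_c = 701/2023 = 0.3465.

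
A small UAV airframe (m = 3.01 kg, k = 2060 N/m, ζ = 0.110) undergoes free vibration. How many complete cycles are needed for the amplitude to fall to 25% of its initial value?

Logarithmic decrement δ = 2πζ/√(1 − ζ²) = 2π × 0.1100/√(1 − 0.0121) = 0.6954.
x_n/x₀ = e^(−nδ) ≤ 0.25; take ln: n ≥ ln(1/0.25)/δ = 1.386/0.6954 = 1.994.
So 2 complete cycles are required.

2 cycles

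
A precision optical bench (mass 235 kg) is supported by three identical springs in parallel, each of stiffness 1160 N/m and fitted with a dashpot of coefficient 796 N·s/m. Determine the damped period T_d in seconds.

1.82 s

Parallel springs add: k_eq = 3 × 1160 = 3480 N/m.
ω_n = √(k_eq/m) = √(3480/235) = 3.848 rad/s.
Critical damping c_c = 2√(k_eq·m) = 2√(3480 × 235) = 1809 N·s/m, so ζ = c/c_c = 796/1809 = 0.4401.
ω_d = ω_n√(1 − ζ²) = 3.848 × √(1 − 0.194) = 3.455 rad/s.
T_d = 2π/ω_d = 1.818 s.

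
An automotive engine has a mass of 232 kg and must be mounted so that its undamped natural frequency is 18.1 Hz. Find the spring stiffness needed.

ω_n = 2πf_n = 2π × 18.1 = 113.7 rad/s.
k = m·ω_n² = 232 × 113.7² = 232 × 12930 = 3001000 N/m.

3000000 N/m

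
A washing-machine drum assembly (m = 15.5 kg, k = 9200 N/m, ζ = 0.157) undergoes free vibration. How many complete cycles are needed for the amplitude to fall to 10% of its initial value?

3 cycles

Logarithmic decrement δ = 2πζ/√(1 − ζ²) = 2π × 0.1570/√(1 − 0.0246) = 0.9988.
x_n/x₀ = e^(−nδ) ≤ 0.1; take ln: n ≥ ln(1/0.1)/δ = 2.303/0.9988 = 2.305.
So 3 complete cycles are required.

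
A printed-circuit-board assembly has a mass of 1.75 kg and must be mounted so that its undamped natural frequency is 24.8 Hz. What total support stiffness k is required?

ω_n = 2πf_n = 2π × 24.8 = 155.8 rad/s.
k = m·ω_n² = 1.75 × 155.8² = 1.75 × 24280 = 42490 N/m.

42500 N/m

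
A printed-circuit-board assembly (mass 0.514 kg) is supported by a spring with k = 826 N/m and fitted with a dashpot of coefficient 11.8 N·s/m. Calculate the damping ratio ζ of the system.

0.286

ω_n = √(k/m) = √(826.0/0.514) = 40.09 rad/s.
Critical damping c_c = 2√(k·m) = 2√(826.0 × 0.514) = 41.21 N·s/m, so ζ = c/c_c = 11.8/41.21 = 0.2863.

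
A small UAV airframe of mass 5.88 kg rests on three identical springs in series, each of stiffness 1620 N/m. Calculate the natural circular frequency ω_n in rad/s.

9.58 rad/s

Series springs: 1/k_eq = 3/1620, so k_eq = 1620/3 = 540.0 N/m.
ω_n = √(k_eq/m) = √(540.0/5.88) = √91.84 = 9.583 rad/s.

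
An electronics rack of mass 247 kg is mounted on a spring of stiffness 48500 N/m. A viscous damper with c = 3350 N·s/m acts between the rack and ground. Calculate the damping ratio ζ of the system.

0.484

ω_n = √(k/m) = √(48500/247) = 14.01 rad/s.
Critical damping c_c = 2√(k·m) = 2√(48500 × 247) = 6922 N·s/m, so ζ = c/c_c = 3350/6922 = 0.4839.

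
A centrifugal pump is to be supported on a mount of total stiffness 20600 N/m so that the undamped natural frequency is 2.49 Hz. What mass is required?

84.2 kg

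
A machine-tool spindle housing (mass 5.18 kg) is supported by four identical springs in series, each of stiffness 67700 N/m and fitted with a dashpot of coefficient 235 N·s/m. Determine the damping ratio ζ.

Series springs: 1/k_eq = 4/67700, so k_eq = 67700/4 = 16920 N/m.
ω_n = √(k_eq/m) = √(16920/5.18) = 57.16 rad/s.
Critical damping c_c = 2√(k_eq·m) = 2√(16920 × 5.18) = 592.2 N·s/m, so ζ = c/c_c = 235/592.2 = 0.3968.

0.397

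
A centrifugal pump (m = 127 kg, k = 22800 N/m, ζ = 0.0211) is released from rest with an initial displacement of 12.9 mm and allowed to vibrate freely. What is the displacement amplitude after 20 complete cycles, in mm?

0.909 mm

Logarithmic decrement δ = 2πζ/√(1 − ζ²) = 2π × 0.02110/√(1 − 0.000445) = 0.1326.
After n cycles, x_n/x₀ = e^(−nδ), so x_20 = 12.9 × e^(−20 × 0.1326) = 12.9 × 0.07050 = 0.9095 mm.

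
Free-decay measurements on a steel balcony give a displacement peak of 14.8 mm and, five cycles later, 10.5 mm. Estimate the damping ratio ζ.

Logarithmic decrement δ = (1/n)·ln(x₀/x_n) = (1/5)·ln(14.8/10.5) = (1/5)·ln(1.410) = 0.06865.
ζ = δ/√(4π² + δ²) = 0.06865/√(39.48 + 0.00471) = 0.06865/6.284 = 0.01093.

0.0109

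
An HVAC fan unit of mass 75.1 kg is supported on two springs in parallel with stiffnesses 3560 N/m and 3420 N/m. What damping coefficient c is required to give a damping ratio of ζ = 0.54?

782 N·s/m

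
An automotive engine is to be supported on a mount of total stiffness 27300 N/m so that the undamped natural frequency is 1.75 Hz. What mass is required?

226 kg

ω_n = 2πf_n = 2π × 1.75 = 11.00 rad/s.
m = k/ω_n² = 27300/11.00² = 27300/120.9 = 225.8 kg.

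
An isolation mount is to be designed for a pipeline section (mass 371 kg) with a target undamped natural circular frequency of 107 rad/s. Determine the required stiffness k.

4250000 N/m

k = m·ω_n² = 371 × 107.0² = 371 × 11450 = 4248000 N/m.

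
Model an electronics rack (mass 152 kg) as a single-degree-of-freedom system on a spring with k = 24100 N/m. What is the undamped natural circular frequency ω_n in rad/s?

ω_n = √(k/m) = √(24100/152) = √158.6 = 12.59 rad/s.

12.6 rad/s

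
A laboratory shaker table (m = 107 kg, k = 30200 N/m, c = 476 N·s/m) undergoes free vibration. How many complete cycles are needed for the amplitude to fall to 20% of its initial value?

2 cycles

ζ = c/(2√(km)) = 476/(2√(30200 × 107)) = 476/3595 = 0.1324.
Logarithmic decrement δ = 2πζ/√(1 − ζ²) = 2π × 0.1324/√(1 − 0.0175) = 0.8393.
x_n/x₀ = e^(−nδ) ≤ 0.2; take ln: n ≥ ln(1/0.2)/δ = 1.609/0.8393 = 1.918.
So 2 complete cycles are required.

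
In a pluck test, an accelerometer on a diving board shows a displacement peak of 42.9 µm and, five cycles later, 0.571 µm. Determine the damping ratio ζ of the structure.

0.136

Logarithmic decrement δ = (1/n)·ln(x₀/x_n) = (1/5)·ln(42.9/0.571) = (1/5)·ln(75.13) = 0.8638.
ζ = δ/√(4π² + δ²) = 0.8638/√(39.48 + 0.746) = 0.8638/6.342 = 0.1362.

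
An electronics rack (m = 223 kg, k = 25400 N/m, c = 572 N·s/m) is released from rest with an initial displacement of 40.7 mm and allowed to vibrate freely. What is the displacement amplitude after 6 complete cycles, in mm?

0.424 mm

ζ = c/(2√(km)) = 572/(2√(25400 × 223)) = 572/4760 = 0.1202.
Logarithmic decrement δ = 2πζ/√(1 − ζ²) = 2π × 0.1202/√(1 − 0.0144) = 0.7606.
After n cycles, x_n/x₀ = e^(−nδ), so x_6 = 40.7 × e^(−6 × 0.7606) = 40.7 × 0.01043 = 0.4244 mm.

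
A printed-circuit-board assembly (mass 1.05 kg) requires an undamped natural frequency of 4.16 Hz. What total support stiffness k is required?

717 N/m

ω_n = 2πf_n = 2π × 4.16 = 26.14 rad/s.
k = m·ω_n² = 1.05 × 26.14² = 1.05 × 683.2 = 717.4 N/m.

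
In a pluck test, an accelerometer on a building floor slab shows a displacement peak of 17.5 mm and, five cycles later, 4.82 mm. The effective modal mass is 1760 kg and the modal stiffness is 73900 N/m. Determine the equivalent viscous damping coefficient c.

Logarithmic decrement δ = (1/n)·ln(x₀/x_n) = (1/5)·ln(17.5/4.82) = (1/5)·ln(3.631) = 0.2579.
ζ = δ/√(4π² + δ²) = 0.2579/√(39.48 + 0.0665) = 0.2579/6.288 = 0.04101.
c = ζ · 2√(km) = 0.04101 × 2√(73900 × 1760) = 0.04101 × 22810 = 935.4 N·s/m.

935 N·s/m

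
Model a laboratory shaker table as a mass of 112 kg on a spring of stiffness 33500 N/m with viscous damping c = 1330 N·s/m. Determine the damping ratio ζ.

ω_n = √(k/m) = √(33500/112) = 17.29 rad/s.
Critical damping c_c = 2√(k·m) = 2√(33500 × 112) = 3874 N·s/m, so ζ = c/c_c = 1330/3874 = 0.3433.

0.343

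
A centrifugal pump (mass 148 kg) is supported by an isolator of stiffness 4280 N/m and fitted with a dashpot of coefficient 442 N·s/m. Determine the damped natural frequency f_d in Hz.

0.822 Hz

ω_n = √(k/m) = √(4280/148) = 5.378 rad/s.
Critical damping c_c = 2√(k·m) = 2√(4280 × 148) = 1592 N·s/m, so ζ = c/c_c = 442/1592 = 0.2777.
ω_d = ω_n√(1 − ζ²) = 5.378 × √(1 − 0.0771) = 5.166 rad/s.
f_d = ω_d/(2π) = 0.8222 Hz.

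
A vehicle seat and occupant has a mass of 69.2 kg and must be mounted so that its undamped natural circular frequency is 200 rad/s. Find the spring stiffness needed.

k = m·ω_n² = 69.2 × 200.0² = 69.2 × 40000 = 2768000 N/m.

2770000 N/m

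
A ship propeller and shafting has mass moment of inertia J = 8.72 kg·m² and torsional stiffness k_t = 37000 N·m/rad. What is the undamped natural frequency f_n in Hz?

ω_n = √(k_t/J) = √(37000/8.72) = √4243 = 65.14 rad/s.
f_n = ω_n/(2π) = 65.14/6.283 = 10.37 Hz.

10.4 Hz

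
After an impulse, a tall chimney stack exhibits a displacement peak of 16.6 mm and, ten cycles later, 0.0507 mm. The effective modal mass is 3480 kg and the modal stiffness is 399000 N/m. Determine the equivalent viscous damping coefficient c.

6840 N·s/m

Logarithmic decrement δ = (1/n)·ln(x₀/x_n) = (1/10)·ln(16.6/0.0507) = (1/10)·ln(327.4) = 0.5791.
ζ = δ/√(4π² + δ²) = 0.5791/√(39.48 + 0.335) = 0.5791/6.310 = 0.09178.
c = ζ · 2√(km) = 0.09178 × 2√(399000 × 3480) = 0.09178 × 74530 = 6840 N·s/m.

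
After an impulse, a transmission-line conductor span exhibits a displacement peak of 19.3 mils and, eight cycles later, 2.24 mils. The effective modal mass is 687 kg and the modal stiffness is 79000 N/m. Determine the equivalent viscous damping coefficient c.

631 N·s/m

Logarithmic decrement δ = (1/n)·ln(x₀/x_n) = (1/8)·ln(19.3/2.24) = (1/8)·ln(8.616) = 0.2692.
ζ = δ/√(4π² + δ²) = 0.2692/√(39.48 + 0.0725) = 0.2692/6.289 = 0.04281.
c = ζ · 2√(km) = 0.04281 × 2√(79000 × 687) = 0.04281 × 14730 = 630.7 N·s/m.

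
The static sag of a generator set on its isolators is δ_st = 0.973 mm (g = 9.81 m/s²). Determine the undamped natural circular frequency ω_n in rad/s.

100 rad/s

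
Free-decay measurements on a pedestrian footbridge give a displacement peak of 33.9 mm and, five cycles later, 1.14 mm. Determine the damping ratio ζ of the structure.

Logarithmic decrement δ = (1/n)·ln(x₀/x_n) = (1/5)·ln(33.9/1.14) = (1/5)·ln(29.74) = 0.6785.
ζ = δ/√(4π² + δ²) = 0.6785/√(39.48 + 0.460) = 0.6785/6.320 = 0.1074.

0.107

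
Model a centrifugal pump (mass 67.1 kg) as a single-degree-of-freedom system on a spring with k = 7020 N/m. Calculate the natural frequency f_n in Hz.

ω_n = √(k/m) = √(7020/67.1) = √104.6 = 10.23 rad/s.
f_n = ω_n/(2π) = 10.23/6.283 = 1.628 Hz.

1.63 Hz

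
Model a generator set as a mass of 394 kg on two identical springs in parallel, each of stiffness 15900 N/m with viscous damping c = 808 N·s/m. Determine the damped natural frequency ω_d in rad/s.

Parallel springs add: k_eq = 2 × 15900 = 31800 N/m.
ω_n = √(k_eq/m) = √(31800/394) = 8.984 rad/s.
Critical damping c_c = 2√(k_eq·m) = 2√(31800 × 394) = 7079 N·s/m, so ζ = c/c_c = 808/7079 = 0.1141.
ω_d = ω_n√(1 − ζ²) = 8.984 × √(1 − 0.0130) = 8.925 rad/s.

8.93 rad/s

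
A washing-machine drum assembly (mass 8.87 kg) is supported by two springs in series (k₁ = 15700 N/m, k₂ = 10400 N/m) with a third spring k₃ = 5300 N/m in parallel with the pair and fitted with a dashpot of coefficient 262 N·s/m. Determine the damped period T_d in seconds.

Series pair: k_s = k₁k₂/(k₁+k₂) = (15700)(10400)/(15700 + 10400) = 6256 N/m. In parallel with k₃: k_eq = 6256 + 5300 = 11560 N/m.
ω_n = √(k_eq/m) = √(11560/8.87) = 36.09 rad/s.
Critical damping c_c = 2√(k_eq·m) = 2√(11560 × 8.87) = 640.3 N·s/m, so ζ = c/c_c = 262/640.3 = 0.4092.
ω_d = ω_n√(1 − ζ²) = 36.09 × √(1 − 0.167) = 32.93 rad/s.
T_d = 2π/ω_d = 0.1908 s.

0.191 s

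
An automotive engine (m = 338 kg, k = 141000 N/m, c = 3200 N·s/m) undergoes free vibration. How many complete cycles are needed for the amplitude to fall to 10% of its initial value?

2 cycles

ζ = c/(2√(km)) = 3200/(2√(141000 × 338)) = 3200/13810 = 0.2318.
Logarithmic decrement δ = 2πζ/√(1 − ζ²) = 2π × 0.2318/√(1 − 0.0537) = 1.497.
x_n/x₀ = e^(−nδ) ≤ 0.1; take ln: n ≥ ln(1/0.1)/δ = 2.303/1.497 = 1.538.
So 2 complete cycles are required.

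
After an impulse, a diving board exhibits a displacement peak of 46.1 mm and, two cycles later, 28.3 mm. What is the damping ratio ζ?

Logarithmic decrement δ = (1/n)·ln(x₀/x_n) = (1/2)·ln(46.1/28.3) = (1/2)·ln(1.629) = 0.2440.
ζ = δ/√(4π² + δ²) = 0.2440/√(39.48 + 0.0595) = 0.2440/6.288 = 0.03880.

0.0388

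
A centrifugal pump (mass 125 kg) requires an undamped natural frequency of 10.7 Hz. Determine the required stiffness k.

565000 N/m

ω_n = 2πf_n = 2π × 10.7 = 67.23 rad/s.
k = m·ω_n² = 125 × 67.23² = 125 × 4520 = 565000 N/m.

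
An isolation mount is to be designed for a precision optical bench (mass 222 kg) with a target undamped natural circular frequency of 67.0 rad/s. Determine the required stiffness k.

997000 N/m

k = m·ω_n² = 222 × 67.00² = 222 × 4489 = 996600 N/m.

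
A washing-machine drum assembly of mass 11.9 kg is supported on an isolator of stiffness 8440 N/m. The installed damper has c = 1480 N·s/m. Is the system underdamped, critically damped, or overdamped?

overdamped

c_c = 2√(k·m) = 633.8 N·s/m; ζ = c/c_c = 1480/633.8 = 2.34.
Since ζ > 1 the system is overdamped.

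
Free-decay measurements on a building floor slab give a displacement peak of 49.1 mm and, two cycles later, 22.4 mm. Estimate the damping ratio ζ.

0.0623

Logarithmic decrement δ = (1/n)·ln(x₀/x_n) = (1/2)·ln(49.1/22.4) = (1/2)·ln(2.192) = 0.3924.
ζ = δ/√(4π² + δ²) = 0.3924/√(39.48 + 0.154) = 0.3924/6.295 = 0.06233.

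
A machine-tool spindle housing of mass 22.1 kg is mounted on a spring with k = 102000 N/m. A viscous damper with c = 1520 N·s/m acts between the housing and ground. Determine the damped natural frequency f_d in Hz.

ω_n = √(k/m) = √(102000/22.1) = 67.94 rad/s.
Critical damping c_c = 2√(k·m) = 2√(102000 × 22.1) = 3003 N·s/m, so ζ = c/c_c = 1520/3003 = 0.5062.
ω_d = ω_n√(1 − ζ²) = 67.94 × √(1 − 0.256) = 58.59 rad/s.
f_d = ω_d/(2π) = 9.325 Hz.

9.32 Hz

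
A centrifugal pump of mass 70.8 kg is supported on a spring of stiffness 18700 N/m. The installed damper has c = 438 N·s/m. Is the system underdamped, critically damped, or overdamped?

c_c = 2√(k·m) = 2301 N·s/m; ζ = c/c_c = 438/2301 = 0.190.
Since ζ < 1 the system is underdamped.

underdamped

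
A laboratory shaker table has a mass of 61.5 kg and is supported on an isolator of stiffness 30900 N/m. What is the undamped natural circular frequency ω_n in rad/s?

ω_n = √(k/m) = √(30900/61.5) = √502.4 = 22.42 rad/s.

22.4 rad/s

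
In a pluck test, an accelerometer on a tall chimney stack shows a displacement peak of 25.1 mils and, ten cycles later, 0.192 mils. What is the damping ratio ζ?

0.0773

Logarithmic decrement δ = (1/n)·ln(x₀/x_n) = (1/10)·ln(25.1/0.192) = (1/10)·ln(130.7) = 0.4873.
ζ = δ/√(4π² + δ²) = 0.4873/√(39.48 + 0.237) = 0.4873/6.302 = 0.07733.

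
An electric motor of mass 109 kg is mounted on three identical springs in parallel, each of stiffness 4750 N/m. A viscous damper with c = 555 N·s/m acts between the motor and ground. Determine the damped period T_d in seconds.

0.564 s

Parallel springs add: k_eq = 3 × 4750 = 14250 N/m.
ω_n = √(k_eq/m) = √(14250/109) = 11.43 rad/s.
Critical damping c_c = 2√(k_eq·m) = 2√(14250 × 109) = 2493 N·s/m, so ζ = c/c_c = 555/2493 = 0.2227.
ω_d = ω_n√(1 − ζ²) = 11.43 × √(1 − 0.0496) = 11.15 rad/s.
T_d = 2π/ω_d = 0.5637 s.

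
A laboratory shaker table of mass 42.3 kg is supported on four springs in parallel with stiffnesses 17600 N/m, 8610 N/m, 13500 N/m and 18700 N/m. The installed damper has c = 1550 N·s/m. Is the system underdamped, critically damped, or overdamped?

Parallel springs add: k_eq = 17600 + 8610 + 13500 + 18700 = 58410 N/m.
c_c = 2√(k_eq·m) = 3144 N·s/m; ζ = c/c_c = 1550/3144 = 0.493.
Since ζ < 1 the system is underdamped.

underdamped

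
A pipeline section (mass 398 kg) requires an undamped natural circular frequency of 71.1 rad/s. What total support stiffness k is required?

2010000 N/m

k = m·ω_n² = 398 × 71.10² = 398 × 5055 = 2012000 N/m.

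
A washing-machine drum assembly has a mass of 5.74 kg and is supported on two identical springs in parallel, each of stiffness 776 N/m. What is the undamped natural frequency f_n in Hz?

Parallel springs add: k_eq = 2 × 776 = 1552 N/m.
ω_n = √(k_eq/m) = √(1552/5.74) = √270.4 = 16.44 rad/s.
f_n = ω_n/(2π) = 16.44/6.283 = 2.617 Hz.

2.62 Hz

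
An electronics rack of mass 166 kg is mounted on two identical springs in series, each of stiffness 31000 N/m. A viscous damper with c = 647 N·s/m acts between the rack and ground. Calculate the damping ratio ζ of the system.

0.202

Series springs: 1/k_eq = 2/31000, so k_eq = 31000/2 = 15500 N/m.
ω_n = √(k_eq/m) = √(15500/166) = 9.663 rad/s.
Critical damping c_c = 2√(k_eq·m) = 2√(15500 × 166) = 3208 N·s/m, so ζ = c/c_c = 647/3208 = 0.2017.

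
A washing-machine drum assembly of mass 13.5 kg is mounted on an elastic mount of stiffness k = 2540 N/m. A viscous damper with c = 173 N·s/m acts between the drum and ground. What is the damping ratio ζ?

ω_n = √(k/m) = √(2540/13.5) = 13.72 rad/s.
Critical damping c_c = 2√(k·m) = 2√(2540 × 13.5) = 370.4 N·s/m, so ζ = c/c_c = 173/370.4 = 0.4671.

0.467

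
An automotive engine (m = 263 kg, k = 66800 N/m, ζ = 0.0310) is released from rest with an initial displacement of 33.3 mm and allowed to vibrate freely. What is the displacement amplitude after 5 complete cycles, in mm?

Logarithmic decrement δ = 2πζ/√(1 − ζ²) = 2π × 0.03100/√(1 − 0.000961) = 0.1949.
After n cycles, x_n/x₀ = e^(−nδ), so x_5 = 33.3 × e^(−5 × 0.1949) = 33.3 × 0.3774 = 12.57 mm.

12.6 mm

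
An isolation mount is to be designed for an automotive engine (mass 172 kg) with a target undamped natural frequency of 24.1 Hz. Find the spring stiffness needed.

ω_n = 2πf_n = 2π × 24.1 = 151.4 rad/s.
k = m·ω_n² = 172 × 151.4² = 172 × 22930 = 3944000 N/m.

3940000 N/m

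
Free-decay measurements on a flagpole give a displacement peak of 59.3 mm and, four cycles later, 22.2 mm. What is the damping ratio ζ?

Logarithmic decrement δ = (1/n)·ln(x₀/x_n) = (1/4)·ln(59.3/22.2) = (1/4)·ln(2.671) = 0.2456.
ζ = δ/√(4π² + δ²) = 0.2456/√(39.48 + 0.0603) = 0.2456/6.288 = 0.03906.

0.0391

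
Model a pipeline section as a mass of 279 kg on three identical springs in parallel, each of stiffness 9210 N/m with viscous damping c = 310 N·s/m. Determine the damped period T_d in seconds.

Parallel springs add: k_eq = 3 × 9210 = 27630 N/m.
ω_n = √(k_eq/m) = √(27630/279) = 9.951 rad/s.
Critical damping c_c = 2√(k_eq·m) = 2√(27630 × 279) = 5553 N·s/m, so ζ = c/c_c = 310/5553 = 0.05583.
ω_d = ω_n√(1 − ζ²) = 9.951 × √(1 − 0.00312) = 9.936 rad/s.
T_d = 2π/ω_d = 0.6324 s.

0.632 s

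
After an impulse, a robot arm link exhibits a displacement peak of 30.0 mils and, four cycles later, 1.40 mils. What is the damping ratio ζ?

0.121

Logarithmic decrement δ = (1/n)·ln(x₀/x_n) = (1/4)·ln(30.0/1.40) = (1/4)·ln(21.43) = 0.7662.
ζ = δ/√(4π² + δ²) = 0.7662/√(39.48 + 0.587) = 0.7662/6.330 = 0.1210.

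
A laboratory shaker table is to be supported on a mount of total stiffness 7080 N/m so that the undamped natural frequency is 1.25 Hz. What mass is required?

ω_n = 2πf_n = 2π × 1.25 = 7.854 rad/s.
m = k/ω_n² = 7080/7.854² = 7080/61.69 = 114.8 kg.

115 kg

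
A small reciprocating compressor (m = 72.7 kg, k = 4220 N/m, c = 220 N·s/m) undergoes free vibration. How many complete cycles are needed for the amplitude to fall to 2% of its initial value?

4 cycles

ζ = c/(2√(km)) = 220/(2√(4220 × 72.7)) = 220/1108 = 0.1986.
Logarithmic decrement δ = 2πζ/√(1 − ζ²) = 2π × 0.1986/√(1 − 0.0394) = 1.273.
x_n/x₀ = e^(−nδ) ≤ 0.02; take ln: n ≥ ln(1/0.02)/δ = 3.912/1.273 = 3.073.
So 4 complete cycles are required.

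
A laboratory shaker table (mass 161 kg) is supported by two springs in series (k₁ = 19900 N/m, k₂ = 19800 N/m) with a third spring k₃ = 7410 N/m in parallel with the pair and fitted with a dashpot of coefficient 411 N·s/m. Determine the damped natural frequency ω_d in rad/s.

10.3 rad/s

Series pair: k_s = k₁k₂/(k₁+k₂) = (19900)(19800)/(19900 + 19800) = 9925 N/m. In parallel with k₃: k_eq = 9925 + 7410 = 17330 N/m.
ω_n = √(k_eq/m) = √(17330/161) = 10.38 rad/s.
Critical damping c_c = 2√(k_eq·m) = 2√(17330 × 161) = 3341 N·s/m, so ζ = c/c_c = 411/3341 = 0.1230.
ω_d = ω_n√(1 − ζ²) = 10.38 × √(1 − 0.0151) = 10.30 rad/s.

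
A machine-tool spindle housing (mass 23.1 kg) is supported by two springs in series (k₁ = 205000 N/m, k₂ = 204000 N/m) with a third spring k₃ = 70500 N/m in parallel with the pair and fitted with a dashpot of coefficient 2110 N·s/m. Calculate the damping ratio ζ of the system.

Series pair: k_s = k₁k₂/(k₁+k₂) = (205000)(204000)/(205000 + 204000) = 102200 N/m. In parallel with k₃: k_eq = 102200 + 70500 = 172700 N/m.
ω_n = √(k_eq/m) = √(172700/23.1) = 86.48 rad/s.
Critical damping c_c = 2√(k_eq·m) = 2√(172700 × 23.1) = 3995 N·s/m, so ζ = c/c_c = 2110/3995 = 0.5281.

0.528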